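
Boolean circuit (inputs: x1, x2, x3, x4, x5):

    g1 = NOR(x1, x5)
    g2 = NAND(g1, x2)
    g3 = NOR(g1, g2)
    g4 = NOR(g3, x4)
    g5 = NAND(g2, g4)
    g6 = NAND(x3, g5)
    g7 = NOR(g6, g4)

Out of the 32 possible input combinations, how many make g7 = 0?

g7 = NOR(g6, g4) must be 0, so at least one of g6, g4 is 1.
Enumerating the 32 input combinations, 24 give g7 = 0 and 8 give g7 = 1.

24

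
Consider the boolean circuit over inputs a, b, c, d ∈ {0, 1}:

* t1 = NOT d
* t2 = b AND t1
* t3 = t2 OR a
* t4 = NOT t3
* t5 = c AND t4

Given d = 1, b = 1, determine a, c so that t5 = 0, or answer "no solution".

Check with d = 1, b = 1 and a=0, c=0:
t1 = NOT d = NOT 1 = 0
t2 = b AND t1 = 1 AND 0 = 0
t3 = t2 OR a = 0 OR 0 = 0
t4 = NOT t3 = NOT 0 = 1
t5 = c AND t4 = 0 AND 1 = 0
So t5 = 0.

a=0, c=0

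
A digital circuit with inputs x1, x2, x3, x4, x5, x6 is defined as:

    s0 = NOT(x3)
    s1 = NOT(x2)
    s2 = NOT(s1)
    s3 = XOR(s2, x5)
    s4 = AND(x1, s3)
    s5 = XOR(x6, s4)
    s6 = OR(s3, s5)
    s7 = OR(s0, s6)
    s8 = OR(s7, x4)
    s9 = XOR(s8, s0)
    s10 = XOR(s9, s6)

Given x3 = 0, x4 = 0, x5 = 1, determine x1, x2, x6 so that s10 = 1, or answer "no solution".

x1=0 x2=0 x6=0

s10 = XOR(s9, s6) must be 1, so s9 and s6 differ.
Check with x3 = 0, x4 = 0, x5 = 1 and x1=0, x2=0, x6=0:
s0 = NOT(x3) = NOT 0 = 1
s1 = NOT(x2) = NOT 0 = 1
s2 = NOT(s1) = NOT 1 = 0
s3 = XOR(s2, x5) = XOR(0, 1) = 1
s4 = AND(x1, s3) = AND(0, 1) = 0
s5 = XOR(x6, s4) = XOR(0, 0) = 0
s6 = OR(s3, s5) = OR(1, 0) = 1
s7 = OR(s0, s6) = OR(1, 1) = 1
s8 = OR(s7, x4) = OR(1, 0) = 1
s9 = XOR(s8, s0) = XOR(1, 1) = 0
s10 = XOR(s9, s6) = XOR(0, 1) = 1
So s10 = 1.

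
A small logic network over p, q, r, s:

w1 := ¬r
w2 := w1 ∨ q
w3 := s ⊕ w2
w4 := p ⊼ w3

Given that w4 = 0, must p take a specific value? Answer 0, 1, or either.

1

w4 = p ⊼ w3 must be 0, so both p = 1 and w3 = 1.
w3 = s ⊕ w2 must be 1, so s and w2 differ.
Every assignment with w4 = 0 has p = 1; there are 4 such assignment(s).
  p=1, q=0, r=0, s=0
  p=1, q=0, r=1, s=1
  p=1, q=1, r=0, s=0
  p=1, q=1, r=1, s=0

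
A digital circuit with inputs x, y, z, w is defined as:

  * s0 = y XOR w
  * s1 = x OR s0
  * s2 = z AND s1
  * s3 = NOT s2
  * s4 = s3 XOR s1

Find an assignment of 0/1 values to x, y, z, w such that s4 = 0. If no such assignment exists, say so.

s4 = s3 XOR s1 must be 0, so s3 and s1 are equal.
Check with x=0, y=1, z=0, w=0:
s0 = y XOR w = 1 XOR 0 = 1
s1 = x OR s0 = 0 OR 1 = 1
s2 = z AND s1 = 0 AND 1 = 0
s3 = NOT s2 = NOT 0 = 1
s4 = s3 XOR s1 = 1 XOR 1 = 0
So s4 = 0 as required.

x=0, y=1, z=0, w=0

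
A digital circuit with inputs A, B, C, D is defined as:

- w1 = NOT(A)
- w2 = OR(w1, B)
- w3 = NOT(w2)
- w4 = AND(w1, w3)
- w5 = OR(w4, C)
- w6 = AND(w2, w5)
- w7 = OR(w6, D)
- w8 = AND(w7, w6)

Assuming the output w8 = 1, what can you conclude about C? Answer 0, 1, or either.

w8 = AND(w7, w6) must be 1, so both w7 = 1 and w6 = 1.
w7 = OR(w6, D) must be 1, so at least one of w6, D is 1.
Every assignment with w8 = 1 has C = 1; there are 6 such assignment(s).

1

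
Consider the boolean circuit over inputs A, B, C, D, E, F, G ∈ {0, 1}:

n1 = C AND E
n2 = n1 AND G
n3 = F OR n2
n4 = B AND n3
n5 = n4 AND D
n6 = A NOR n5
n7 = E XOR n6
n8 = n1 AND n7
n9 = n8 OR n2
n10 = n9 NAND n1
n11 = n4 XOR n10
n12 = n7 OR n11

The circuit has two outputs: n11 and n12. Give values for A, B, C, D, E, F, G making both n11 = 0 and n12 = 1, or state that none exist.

Check with A=1, B=0, C=1, D=0, E=1, F=1, G=0:
n1 = C AND E = 1 AND 1 = 1
n2 = n1 AND G = 1 AND 0 = 0
n3 = F OR n2 = 1 OR 0 = 1
n4 = B AND n3 = 0 AND 1 = 0
n5 = n4 AND D = 0 AND 0 = 0
n6 = A NOR n5 = 1 NOR 0 = 0
n7 = E XOR n6 = 1 XOR 0 = 1
n8 = n1 AND n7 = 1 AND 1 = 1
n9 = n8 OR n2 = 1 OR 0 = 1
n10 = n9 NAND n1 = 1 NAND 1 = 0
n11 = n4 XOR n10 = 0 XOR 0 = 0
n12 = n7 OR n11 = 1 OR 0 = 1
So n11 = 0 and n12 = 1.

A=1, B=0, C=1, D=0, E=1, F=1, G=0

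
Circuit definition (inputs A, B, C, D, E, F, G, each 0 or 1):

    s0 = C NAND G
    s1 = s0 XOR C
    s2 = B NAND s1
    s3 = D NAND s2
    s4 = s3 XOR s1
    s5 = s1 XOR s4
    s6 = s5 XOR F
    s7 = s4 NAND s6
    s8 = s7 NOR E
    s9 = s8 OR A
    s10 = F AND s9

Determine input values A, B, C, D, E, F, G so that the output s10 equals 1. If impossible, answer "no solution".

A=1, B=1, C=1, D=1, E=0, F=1, G=1

s10 = F AND s9 must be 1, so both F = 1 and s9 = 1.
Check with A=1, B=1, C=1, D=1, E=0, F=1, G=1:
s0 = C NAND G = 1 NAND 1 = 0
s1 = s0 XOR C = 0 XOR 1 = 1
s2 = B NAND s1 = 1 NAND 1 = 0
s3 = D NAND s2 = 1 NAND 0 = 1
s4 = s3 XOR s1 = 1 XOR 1 = 0
s5 = s1 XOR s4 = 1 XOR 0 = 1
s6 = s5 XOR F = 1 XOR 1 = 0
s7 = s4 NAND s6 = 0 NAND 0 = 1
s8 = s7 NOR E = 1 NOR 0 = 0
s9 = s8 OR A = 0 OR 1 = 1
s10 = F AND s9 = 1 AND 1 = 1
So s10 = 1 as required.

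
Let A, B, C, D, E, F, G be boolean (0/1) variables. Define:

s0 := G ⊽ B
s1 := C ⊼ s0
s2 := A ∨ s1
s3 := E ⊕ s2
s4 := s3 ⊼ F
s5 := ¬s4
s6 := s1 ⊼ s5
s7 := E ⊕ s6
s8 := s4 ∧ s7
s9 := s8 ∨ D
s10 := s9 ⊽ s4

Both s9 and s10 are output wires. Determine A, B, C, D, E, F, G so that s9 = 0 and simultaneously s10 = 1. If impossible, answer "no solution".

Check with A=1, B=1, C=1, D=0, E=0, F=1, G=0:
s0 = G ⊽ B = 0 ⊽ 1 = 0
s1 = C ⊼ s0 = 1 ⊼ 0 = 1
s2 = A ∨ s1 = 1 ∨ 1 = 1
s3 = E ⊕ s2 = 0 ⊕ 1 = 1
s4 = s3 ⊼ F = 1 ⊼ 1 = 0
s5 = ¬s4 = ¬0 = 1
s6 = s1 ⊼ s5 = 1 ⊼ 1 = 0
s7 = E ⊕ s6 = 0 ⊕ 0 = 0
s8 = s4 ∧ s7 = 0 ∧ 0 = 0
s9 = s8 ∨ D = 0 ∨ 0 = 0
s10 = s9 ⊽ s4 = 0 ⊽ 0 = 1
So s9 = 0 and s10 = 1.

A=1, B=1, C=1, D=0, E=0, F=1, G=0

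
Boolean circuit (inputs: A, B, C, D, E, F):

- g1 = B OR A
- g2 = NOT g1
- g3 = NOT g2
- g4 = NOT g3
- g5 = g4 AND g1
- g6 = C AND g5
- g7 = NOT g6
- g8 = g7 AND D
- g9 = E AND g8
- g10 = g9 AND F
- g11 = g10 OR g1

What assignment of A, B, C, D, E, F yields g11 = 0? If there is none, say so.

g11 = g10 OR g1 must be 0, so both g10 = 0 and g1 = 0.
g10 = g9 AND F must be 0, so at least one of g9, F is 0.
Check with A=0, B=0, C=1, D=1, E=1, F=0:
g1 = B OR A = 0 OR 0 = 0
g2 = NOT g1 = NOT 0 = 1
g3 = NOT g2 = NOT 1 = 0
g4 = NOT g3 = NOT 0 = 1
g5 = g4 AND g1 = 1 AND 0 = 0
g6 = C AND g5 = 1 AND 0 = 0
g7 = NOT g6 = NOT 0 = 1
g8 = g7 AND D = 1 AND 1 = 1
g9 = E AND g8 = 1 AND 1 = 1
g10 = g9 AND F = 1 AND 0 = 0
g11 = g10 OR g1 = 0 OR 0 = 0
So g11 = 0 as required.

A=0, B=0, C=1, D=1, E=1, F=0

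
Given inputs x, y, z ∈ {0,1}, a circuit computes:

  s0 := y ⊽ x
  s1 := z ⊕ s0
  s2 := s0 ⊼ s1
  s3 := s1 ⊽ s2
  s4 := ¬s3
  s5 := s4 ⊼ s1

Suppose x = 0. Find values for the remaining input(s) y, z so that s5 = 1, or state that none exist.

y=0 z=1

s5 = s4 ⊼ s1 must be 1, so at least one of s4, s1 is 0.
Check with x = 0 and y=0, z=1:
s0 = y ⊽ x = 0 ⊽ 0 = 1
s1 = z ⊕ s0 = 1 ⊕ 1 = 0
s2 = s0 ⊼ s1 = 1 ⊼ 0 = 1
s3 = s1 ⊽ s2 = 0 ⊽ 1 = 0
s4 = ¬s3 = ¬0 = 1
s5 = s4 ⊼ s1 = 1 ⊼ 0 = 1
So s5 = 1.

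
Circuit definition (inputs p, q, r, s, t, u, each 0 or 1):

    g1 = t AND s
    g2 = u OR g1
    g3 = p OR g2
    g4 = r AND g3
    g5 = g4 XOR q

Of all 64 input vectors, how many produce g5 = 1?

g5 = g4 XOR q must be 1, so g4 and q differ.
Enumerating the 64 input combinations, 32 give g5 = 1 and 32 give g5 = 0.

32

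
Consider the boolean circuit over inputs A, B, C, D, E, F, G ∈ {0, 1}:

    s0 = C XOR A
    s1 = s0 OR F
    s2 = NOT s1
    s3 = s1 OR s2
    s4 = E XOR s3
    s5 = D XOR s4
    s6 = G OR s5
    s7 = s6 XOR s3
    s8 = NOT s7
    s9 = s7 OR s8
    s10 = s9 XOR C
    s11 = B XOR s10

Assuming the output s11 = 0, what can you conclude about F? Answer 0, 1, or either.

Both values of F occur among assignments with s11 = 0:
  F=0: A=0, B=0, C=1, D=0, E=0, F=0, G=0
  F=1: A=0, B=0, C=1, D=0, E=0, F=1, G=0

either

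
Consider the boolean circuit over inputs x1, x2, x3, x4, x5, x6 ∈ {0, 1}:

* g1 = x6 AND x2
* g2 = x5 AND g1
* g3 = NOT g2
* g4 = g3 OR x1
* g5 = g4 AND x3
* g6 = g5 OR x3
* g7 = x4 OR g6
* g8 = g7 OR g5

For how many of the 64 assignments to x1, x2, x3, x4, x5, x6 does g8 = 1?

48

g8 = g7 OR g5 must be 1, so at least one of g7, g5 is 1.
Enumerating the 64 input combinations, 48 give g8 = 1 and 16 give g8 = 0.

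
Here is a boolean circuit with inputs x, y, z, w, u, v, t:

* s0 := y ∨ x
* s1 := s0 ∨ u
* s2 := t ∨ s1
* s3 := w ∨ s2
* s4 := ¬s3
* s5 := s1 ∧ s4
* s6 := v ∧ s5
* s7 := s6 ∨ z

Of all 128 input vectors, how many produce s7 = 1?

64

s7 = s6 ∨ z must be 1, so at least one of s6, z is 1.
Enumerating the 128 input combinations, 64 give s7 = 1 and 64 give s7 = 0.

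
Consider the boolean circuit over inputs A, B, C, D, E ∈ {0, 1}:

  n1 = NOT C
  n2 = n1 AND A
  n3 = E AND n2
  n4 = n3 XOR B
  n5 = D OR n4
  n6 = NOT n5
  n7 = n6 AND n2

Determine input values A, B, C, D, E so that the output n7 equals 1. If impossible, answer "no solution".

Check with A=1 B=1 C=0 D=0 E=1:
n1 = NOT C = NOT 0 = 1
n2 = n1 AND A = 1 AND 1 = 1
n3 = E AND n2 = 1 AND 1 = 1
n4 = n3 XOR B = 1 XOR 1 = 0
n5 = D OR n4 = 0 OR 0 = 0
n6 = NOT n5 = NOT 0 = 1
n7 = n6 AND n2 = 1 AND 1 = 1
So n7 = 1 as required.

A=1 B=1 C=0 D=0 E=1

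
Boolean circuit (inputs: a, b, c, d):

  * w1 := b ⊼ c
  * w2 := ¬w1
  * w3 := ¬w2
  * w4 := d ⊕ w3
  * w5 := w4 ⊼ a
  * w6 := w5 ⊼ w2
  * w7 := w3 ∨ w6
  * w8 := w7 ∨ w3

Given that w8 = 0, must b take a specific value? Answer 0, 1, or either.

1

w8 = w7 ∨ w3 must be 0, so both w7 = 0 and w3 = 0.
Every assignment with w8 = 0 has b = 1; there are 3 such assignment(s).
  a=0, b=1, c=1, d=0
  a=0, b=1, c=1, d=1
  a=1, b=1, c=1, d=0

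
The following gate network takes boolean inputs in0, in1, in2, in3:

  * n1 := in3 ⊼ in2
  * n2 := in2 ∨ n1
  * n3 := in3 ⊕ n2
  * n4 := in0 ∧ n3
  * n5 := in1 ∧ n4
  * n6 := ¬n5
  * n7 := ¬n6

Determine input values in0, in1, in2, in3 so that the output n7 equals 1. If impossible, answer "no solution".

in0=1, in1=1, in2=0, in3=0

n7 = ¬n6 must be 1, so n6 = 0.
n6 = ¬n5 must be 0, so n5 = 1.
Check with in0=1, in1=1, in2=0, in3=0:
n1 = in3 ⊼ in2 = 0 ⊼ 0 = 1
n2 = in2 ∨ n1 = 0 ∨ 1 = 1
n3 = in3 ⊕ n2 = 0 ⊕ 1 = 1
n4 = in0 ∧ n3 = 1 ∧ 1 = 1
n5 = in1 ∧ n4 = 1 ∧ 1 = 1
n6 = ¬n5 = ¬1 = 0
n7 = ¬n6 = ¬0 = 1
So n7 = 1 as required.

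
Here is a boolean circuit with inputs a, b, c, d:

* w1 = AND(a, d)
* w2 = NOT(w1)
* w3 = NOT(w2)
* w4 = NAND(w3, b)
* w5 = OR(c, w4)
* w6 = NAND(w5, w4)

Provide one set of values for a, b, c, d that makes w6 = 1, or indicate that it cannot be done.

a=1 b=1 c=1 d=1

w6 = NAND(w5, w4) must be 1, so at least one of w5, w4 is 0.
Check with a=1 b=1 c=1 d=1:
w1 = AND(a, d) = AND(1, 1) = 1
w2 = NOT(w1) = NOT 1 = 0
w3 = NOT(w2) = NOT 0 = 1
w4 = NAND(w3, b) = NAND(1, 1) = 0
w5 = OR(c, w4) = OR(1, 0) = 1
w6 = NAND(w5, w4) = NAND(1, 0) = 1
So w6 = 1 as required.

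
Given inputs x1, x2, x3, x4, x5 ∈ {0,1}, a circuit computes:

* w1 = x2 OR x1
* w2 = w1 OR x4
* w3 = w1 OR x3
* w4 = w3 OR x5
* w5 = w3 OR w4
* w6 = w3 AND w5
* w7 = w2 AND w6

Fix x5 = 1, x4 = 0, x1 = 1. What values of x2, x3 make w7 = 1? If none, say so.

x2=0, x3=0

w7 = w2 AND w6 must be 1, so both w2 = 1 and w6 = 1.
w2 = w1 OR x4 must be 1, so at least one of w1, x4 is 1.
Check with x5 = 1, x4 = 0, x1 = 1 and x2=0, x3=0:
w1 = x2 OR x1 = 0 OR 1 = 1
w2 = w1 OR x4 = 1 OR 0 = 1
w3 = w1 OR x3 = 1 OR 0 = 1
w4 = w3 OR x5 = 1 OR 1 = 1
w5 = w3 OR w4 = 1 OR 1 = 1
w6 = w3 AND w5 = 1 AND 1 = 1
w7 = w2 AND w6 = 1 AND 1 = 1
So w7 = 1.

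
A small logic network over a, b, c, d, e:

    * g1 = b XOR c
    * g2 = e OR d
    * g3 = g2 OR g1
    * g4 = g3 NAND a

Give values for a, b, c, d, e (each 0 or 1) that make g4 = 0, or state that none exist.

a=1 b=1 c=1 d=1 e=0

g4 = g3 NAND a must be 0, so both g3 = 1 and a = 1.
g3 = g2 OR g1 must be 1, so at least one of g2, g1 is 1.
Check with a=1 b=1 c=1 d=1 e=0:
g1 = b XOR c = 1 XOR 1 = 0
g2 = e OR d = 0 OR 1 = 1
g3 = g2 OR g1 = 1 OR 0 = 1
g4 = g3 NAND a = 1 NAND 1 = 0
So g4 = 0 as required.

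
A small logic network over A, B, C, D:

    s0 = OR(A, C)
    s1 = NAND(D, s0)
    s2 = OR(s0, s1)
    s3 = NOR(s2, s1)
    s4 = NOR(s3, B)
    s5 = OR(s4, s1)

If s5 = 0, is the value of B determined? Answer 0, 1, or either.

s5 = OR(s4, s1) must be 0, so both s4 = 0 and s1 = 0.
s4 = NOR(s3, B) must be 0, so at least one of s3, B is 1.
s1 = NAND(D, s0) must be 0, so both D = 1 and s0 = 1.
Every assignment with s5 = 0 has B = 1; there are 3 such assignment(s).
  A=0, B=1, C=1, D=1
  A=1, B=1, C=0, D=1
  A=1, B=1, C=1, D=1

1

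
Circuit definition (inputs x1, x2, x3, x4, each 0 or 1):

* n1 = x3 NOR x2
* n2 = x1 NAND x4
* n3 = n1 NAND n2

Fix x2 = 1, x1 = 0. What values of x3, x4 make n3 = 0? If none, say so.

With x2 = 1, x1 = 0 fixed, none of the 4 settings of x3, x4 give n3 = 0.
For example, with x3=0, x4=1:
n1 = x3 NOR x2 = 0 NOR 1 = 0
n2 = x1 NAND x4 = 0 NAND 1 = 1
n3 = n1 NAND n2 = 0 NAND 1 = 1
giving n3 = 1 ≠ 0.

no solution exists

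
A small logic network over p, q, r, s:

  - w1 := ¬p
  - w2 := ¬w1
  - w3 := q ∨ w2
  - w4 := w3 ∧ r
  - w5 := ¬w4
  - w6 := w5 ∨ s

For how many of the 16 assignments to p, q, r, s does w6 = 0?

3

w6 = w5 ∨ s must be 0, so both w5 = 0 and s = 0.
w5 = ¬w4 must be 0, so w4 = 1.
Satisfying assignments:
  p=0, q=1, r=1, s=0
  p=1, q=0, r=1, s=0
  p=1, q=1, r=1, s=0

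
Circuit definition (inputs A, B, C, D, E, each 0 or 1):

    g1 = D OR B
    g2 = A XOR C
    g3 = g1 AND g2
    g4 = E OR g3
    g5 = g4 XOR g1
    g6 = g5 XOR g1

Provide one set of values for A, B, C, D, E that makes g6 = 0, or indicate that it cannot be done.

A=0, B=1, C=0, D=0, E=0

g6 = g5 XOR g1 must be 0, so g5 and g1 are equal.
Check with A=0, B=1, C=0, D=0, E=0:
g1 = D OR B = 0 OR 1 = 1
g2 = A XOR C = 0 XOR 0 = 0
g3 = g1 AND g2 = 1 AND 0 = 0
g4 = E OR g3 = 0 OR 0 = 0
g5 = g4 XOR g1 = 0 XOR 1 = 1
g6 = g5 XOR g1 = 1 XOR 1 = 0
So g6 = 0 as required.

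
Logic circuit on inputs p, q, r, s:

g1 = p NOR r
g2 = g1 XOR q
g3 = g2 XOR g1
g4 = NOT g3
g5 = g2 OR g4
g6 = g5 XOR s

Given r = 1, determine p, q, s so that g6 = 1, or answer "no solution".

p=1, q=0, s=0

g6 = g5 XOR s must be 1, so g5 and s differ.
Check with r = 1 and p=1, q=0, s=0:
g1 = p NOR r = 1 NOR 1 = 0
g2 = g1 XOR q = 0 XOR 0 = 0
g3 = g2 XOR g1 = 0 XOR 0 = 0
g4 = NOT g3 = NOT 0 = 1
g5 = g2 OR g4 = 0 OR 1 = 1
g6 = g5 XOR s = 1 XOR 0 = 1
So g6 = 1.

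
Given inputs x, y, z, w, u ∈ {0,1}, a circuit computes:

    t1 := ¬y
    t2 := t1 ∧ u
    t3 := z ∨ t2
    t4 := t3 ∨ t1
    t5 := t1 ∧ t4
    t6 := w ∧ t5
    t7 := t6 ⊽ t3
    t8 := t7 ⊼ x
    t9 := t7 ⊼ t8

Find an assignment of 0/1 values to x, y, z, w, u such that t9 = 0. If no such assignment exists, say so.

Check with x=0, y=1, z=0, w=0, u=1:
t1 = ¬y = ¬1 = 0
t2 = t1 ∧ u = 0 ∧ 1 = 0
t3 = z ∨ t2 = 0 ∨ 0 = 0
t4 = t3 ∨ t1 = 0 ∨ 0 = 0
t5 = t1 ∧ t4 = 0 ∧ 0 = 0
t6 = w ∧ t5 = 0 ∧ 0 = 0
t7 = t6 ⊽ t3 = 0 ⊽ 0 = 1
t8 = t7 ⊼ x = 1 ⊼ 0 = 1
t9 = t7 ⊼ t8 = 1 ⊼ 1 = 0
So t9 = 0 as required.

x=0, y=1, z=0, w=0, u=1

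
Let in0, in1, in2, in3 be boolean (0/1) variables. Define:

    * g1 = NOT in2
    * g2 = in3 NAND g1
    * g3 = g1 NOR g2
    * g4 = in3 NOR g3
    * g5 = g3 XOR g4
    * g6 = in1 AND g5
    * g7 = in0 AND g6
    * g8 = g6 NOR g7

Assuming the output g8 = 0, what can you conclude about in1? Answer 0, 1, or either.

g8 = g6 NOR g7 must be 0, so at least one of g6, g7 is 1.
Every assignment with g8 = 0 has in1 = 1; there are 4 such assignment(s).
  in0=0, in1=1, in2=0, in3=0
  in0=0, in1=1, in2=1, in3=0
  in0=1, in1=1, in2=0, in3=0
  in0=1, in1=1, in2=1, in3=0

1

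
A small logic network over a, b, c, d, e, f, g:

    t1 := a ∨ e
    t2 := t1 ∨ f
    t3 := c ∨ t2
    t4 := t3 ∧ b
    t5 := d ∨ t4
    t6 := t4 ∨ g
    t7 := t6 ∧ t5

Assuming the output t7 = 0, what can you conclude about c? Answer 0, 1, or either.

Both values of c occur among assignments with t7 = 0:
  c=0: a=0, b=0, c=0, d=0, e=0, f=0, g=0
  c=1: a=0, b=0, c=1, d=0, e=0, f=0, g=0

either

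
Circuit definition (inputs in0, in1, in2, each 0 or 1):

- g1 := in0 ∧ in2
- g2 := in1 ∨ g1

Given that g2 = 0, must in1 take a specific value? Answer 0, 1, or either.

g2 = in1 ∨ g1 must be 0, so both in1 = 0 and g1 = 0.
Every assignment with g2 = 0 has in1 = 0; there are 3 such assignment(s).
  in0=0, in1=0, in2=0
  in0=0, in1=0, in2=1
  in0=1, in1=0, in2=0

0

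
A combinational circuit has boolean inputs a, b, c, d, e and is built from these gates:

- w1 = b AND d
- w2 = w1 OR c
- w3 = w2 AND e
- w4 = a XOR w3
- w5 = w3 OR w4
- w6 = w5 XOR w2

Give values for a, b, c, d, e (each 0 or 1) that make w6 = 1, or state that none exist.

Check with a=1, b=0, c=0, d=1, e=1:
w1 = b AND d = 0 AND 1 = 0
w2 = w1 OR c = 0 OR 0 = 0
w3 = w2 AND e = 0 AND 1 = 0
w4 = a XOR w3 = 1 XOR 0 = 1
w5 = w3 OR w4 = 0 OR 1 = 1
w6 = w5 XOR w2 = 1 XOR 0 = 1
So w6 = 1 as required.

a=1, b=0, c=0, d=1, e=1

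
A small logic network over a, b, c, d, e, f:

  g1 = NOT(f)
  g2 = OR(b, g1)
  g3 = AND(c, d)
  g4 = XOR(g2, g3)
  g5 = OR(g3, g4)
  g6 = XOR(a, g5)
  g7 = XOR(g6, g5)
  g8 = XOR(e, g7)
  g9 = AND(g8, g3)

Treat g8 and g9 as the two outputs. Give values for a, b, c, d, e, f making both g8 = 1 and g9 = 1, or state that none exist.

Check with a=1, b=1, c=1, d=1, e=0, f=0:
g1 = NOT(f) = NOT 0 = 1
g2 = OR(b, g1) = OR(1, 1) = 1
g3 = AND(c, d) = AND(1, 1) = 1
g4 = XOR(g2, g3) = XOR(1, 1) = 0
g5 = OR(g3, g4) = OR(1, 0) = 1
g6 = XOR(a, g5) = XOR(1, 1) = 0
g7 = XOR(g6, g5) = XOR(0, 1) = 1
g8 = XOR(e, g7) = XOR(0, 1) = 1
g9 = AND(g8, g3) = AND(1, 1) = 1
So g8 = 1 and g9 = 1.

a=1, b=1, c=1, d=1, e=0, f=0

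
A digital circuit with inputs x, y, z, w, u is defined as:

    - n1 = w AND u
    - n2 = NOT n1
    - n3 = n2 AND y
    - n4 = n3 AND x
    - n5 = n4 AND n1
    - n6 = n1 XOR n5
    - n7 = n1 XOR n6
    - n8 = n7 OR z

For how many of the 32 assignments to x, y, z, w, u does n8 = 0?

16

n8 = n7 OR z must be 0, so both n7 = 0 and z = 0.
n7 = n1 XOR n6 must be 0, so n1 and n6 are equal.
Enumerating the 32 input combinations, 16 give n8 = 0 and 16 give n8 = 1.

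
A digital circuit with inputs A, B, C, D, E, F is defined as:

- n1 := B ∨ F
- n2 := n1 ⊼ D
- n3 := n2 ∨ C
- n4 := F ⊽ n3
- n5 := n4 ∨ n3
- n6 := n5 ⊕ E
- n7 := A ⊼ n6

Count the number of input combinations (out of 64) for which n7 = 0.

16

n7 = A ⊼ n6 must be 0, so both A = 1 and n6 = 1.
n6 = n5 ⊕ E must be 1, so n5 and E differ.
Enumerating the 64 input combinations, 16 give n7 = 0 and 48 give n7 = 1.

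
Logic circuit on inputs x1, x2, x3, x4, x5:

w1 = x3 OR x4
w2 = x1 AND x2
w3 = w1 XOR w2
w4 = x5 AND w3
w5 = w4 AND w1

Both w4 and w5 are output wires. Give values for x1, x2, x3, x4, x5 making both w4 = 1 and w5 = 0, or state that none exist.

Check with x1=1 x2=1 x3=0 x4=0 x5=1:
w1 = x3 OR x4 = 0 OR 0 = 0
w2 = x1 AND x2 = 1 AND 1 = 1
w3 = w1 XOR w2 = 0 XOR 1 = 1
w4 = x5 AND w3 = 1 AND 1 = 1
w5 = w4 AND w1 = 1 AND 0 = 0
So w4 = 1 and w5 = 0.

x1=1 x2=1 x3=0 x4=0 x5=1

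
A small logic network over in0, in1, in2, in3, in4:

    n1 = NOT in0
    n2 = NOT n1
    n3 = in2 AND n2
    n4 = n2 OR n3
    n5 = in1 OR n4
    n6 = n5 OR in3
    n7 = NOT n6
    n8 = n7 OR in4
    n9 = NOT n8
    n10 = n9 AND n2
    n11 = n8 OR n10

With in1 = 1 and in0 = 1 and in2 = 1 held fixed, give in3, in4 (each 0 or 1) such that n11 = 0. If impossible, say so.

no solution exists

With in1 = 1 and in0 = 1 and in2 = 1 fixed, none of the 4 settings of in3, in4 give n11 = 0.
For example, with in3=0, in4=0:
n1 = NOT in0 = NOT 1 = 0
n2 = NOT n1 = NOT 0 = 1
n3 = in2 AND n2 = 1 AND 1 = 1
n4 = n2 OR n3 = 1 OR 1 = 1
n5 = in1 OR n4 = 1 OR 1 = 1
n6 = n5 OR in3 = 1 OR 0 = 1
n7 = NOT n6 = NOT 1 = 0
n8 = n7 OR in4 = 0 OR 0 = 0
n9 = NOT n8 = NOT 0 = 1
n10 = n9 AND n2 = 1 AND 1 = 1
n11 = n8 OR n10 = 0 OR 1 = 1
giving n11 = 1 ≠ 0.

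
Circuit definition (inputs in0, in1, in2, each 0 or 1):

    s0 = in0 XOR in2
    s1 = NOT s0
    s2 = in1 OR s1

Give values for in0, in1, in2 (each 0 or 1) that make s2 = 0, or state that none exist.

in0=0, in1=0, in2=1

s2 = in1 OR s1 must be 0, so both in1 = 0 and s1 = 0.
s1 = NOT s0 must be 0, so s0 = 1.
s0 = in0 XOR in2 must be 1, so in0 and in2 differ.
Check with in0=0, in1=0, in2=1:
s0 = in0 XOR in2 = 0 XOR 1 = 1
s1 = NOT s0 = NOT 1 = 0
s2 = in1 OR s1 = 0 OR 0 = 0
So s2 = 0 as required.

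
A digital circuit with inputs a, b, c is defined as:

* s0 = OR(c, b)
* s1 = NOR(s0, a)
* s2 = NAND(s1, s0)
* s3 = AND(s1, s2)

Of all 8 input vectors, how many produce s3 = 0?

7

s3 = AND(s1, s2) must be 0, so at least one of s1, s2 is 0.
Enumerating the 8 input combinations, 7 give s3 = 0 and 1 give s3 = 1.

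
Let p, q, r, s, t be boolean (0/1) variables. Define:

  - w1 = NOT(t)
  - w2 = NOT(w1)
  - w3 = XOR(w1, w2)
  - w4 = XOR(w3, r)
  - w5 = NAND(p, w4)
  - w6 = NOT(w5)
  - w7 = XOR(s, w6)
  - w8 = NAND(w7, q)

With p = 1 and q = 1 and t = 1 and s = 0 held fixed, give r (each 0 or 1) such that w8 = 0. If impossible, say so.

r=0

w8 = NAND(w7, q) must be 0, so both w7 = 1 and q = 1.
w7 = XOR(s, w6) must be 1, so s and w6 differ.
Check with p = 1 and q = 1 and t = 1 and s = 0 and r=0:
w1 = NOT(t) = NOT 1 = 0
w2 = NOT(w1) = NOT 0 = 1
w3 = XOR(w1, w2) = XOR(0, 1) = 1
w4 = XOR(w3, r) = XOR(1, 0) = 1
w5 = NAND(p, w4) = NAND(1, 1) = 0
w6 = NOT(w5) = NOT 0 = 1
w7 = XOR(s, w6) = XOR(0, 1) = 1
w8 = NAND(w7, q) = NAND(1, 1) = 0
So w8 = 0.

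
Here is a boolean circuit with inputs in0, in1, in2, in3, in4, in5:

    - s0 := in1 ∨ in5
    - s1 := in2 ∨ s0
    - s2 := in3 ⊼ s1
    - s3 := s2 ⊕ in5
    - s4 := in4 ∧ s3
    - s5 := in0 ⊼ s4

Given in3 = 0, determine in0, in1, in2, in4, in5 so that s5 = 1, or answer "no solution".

in0=0, in1=1, in2=0, in4=0, in5=0

s5 = in0 ⊼ s4 must be 1, so at least one of in0, s4 is 0.
Check with in3 = 0 and in0=0, in1=1, in2=0, in4=0, in5=0:
s0 = in1 ∨ in5 = 1 ∨ 0 = 1
s1 = in2 ∨ s0 = 0 ∨ 1 = 1
s2 = in3 ⊼ s1 = 0 ⊼ 1 = 1
s3 = s2 ⊕ in5 = 1 ⊕ 0 = 1
s4 = in4 ∧ s3 = 0 ∧ 1 = 0
s5 = in0 ⊼ s4 = 0 ⊼ 0 = 1
So s5 = 1.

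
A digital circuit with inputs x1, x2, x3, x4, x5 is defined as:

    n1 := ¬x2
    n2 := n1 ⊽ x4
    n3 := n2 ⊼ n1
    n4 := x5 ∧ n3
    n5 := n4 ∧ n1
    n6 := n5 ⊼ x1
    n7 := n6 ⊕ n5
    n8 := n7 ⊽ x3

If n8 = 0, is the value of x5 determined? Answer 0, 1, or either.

Both values of x5 occur among assignments with n8 = 0:
  x5=0: x1=0, x2=0, x3=0, x4=0, x5=0
  x5=1: x1=0, x2=0, x3=1, x4=0, x5=1

either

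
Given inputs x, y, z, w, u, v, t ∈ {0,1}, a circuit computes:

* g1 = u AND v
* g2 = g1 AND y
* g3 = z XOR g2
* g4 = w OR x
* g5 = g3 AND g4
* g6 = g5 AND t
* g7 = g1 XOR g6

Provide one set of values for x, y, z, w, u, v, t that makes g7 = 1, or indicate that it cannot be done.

x=0 y=1 z=1 w=1 u=0 v=0 t=1

g7 = g1 XOR g6 must be 1, so g1 and g6 differ.
Check with x=0 y=1 z=1 w=1 u=0 v=0 t=1:
g1 = u AND v = 0 AND 0 = 0
g2 = g1 AND y = 0 AND 1 = 0
g3 = z XOR g2 = 1 XOR 0 = 1
g4 = w OR x = 1 OR 0 = 1
g5 = g3 AND g4 = 1 AND 1 = 1
g6 = g5 AND t = 1 AND 1 = 1
g7 = g1 XOR g6 = 0 XOR 1 = 1
So g7 = 1 as required.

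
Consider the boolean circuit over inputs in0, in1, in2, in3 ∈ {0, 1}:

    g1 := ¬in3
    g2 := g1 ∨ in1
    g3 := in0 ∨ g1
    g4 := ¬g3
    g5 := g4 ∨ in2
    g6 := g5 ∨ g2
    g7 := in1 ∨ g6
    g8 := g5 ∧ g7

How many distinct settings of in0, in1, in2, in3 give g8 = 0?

6

g8 = g5 ∧ g7 must be 0, so at least one of g5, g7 is 0.
Satisfying assignments:
  in0=0, in1=0, in2=0, in3=0
  in0=0, in1=1, in2=0, in3=0
  in0=1, in1=0, in2=0, in3=0
  in0=1, in1=0, in2=0, in3=1
  in0=1, in1=1, in2=0, in3=0
  in0=1, in1=1, in2=0, in3=1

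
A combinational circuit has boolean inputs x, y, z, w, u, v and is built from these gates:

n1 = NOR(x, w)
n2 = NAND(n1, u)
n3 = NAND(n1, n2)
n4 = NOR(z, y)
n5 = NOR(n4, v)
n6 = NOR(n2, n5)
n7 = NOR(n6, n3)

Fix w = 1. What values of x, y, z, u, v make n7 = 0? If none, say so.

x=1, y=1, z=0, u=1, v=0

n7 = NOR(n6, n3) must be 0, so at least one of n6, n3 is 1.
Check with w = 1 and x=1, y=1, z=0, u=1, v=0:
n1 = NOR(x, w) = NOR(1, 1) = 0
n2 = NAND(n1, u) = NAND(0, 1) = 1
n3 = NAND(n1, n2) = NAND(0, 1) = 1
n4 = NOR(z, y) = NOR(0, 1) = 0
n5 = NOR(n4, v) = NOR(0, 0) = 1
n6 = NOR(n2, n5) = NOR(1, 1) = 0
n7 = NOR(n6, n3) = NOR(0, 1) = 0
So n7 = 0.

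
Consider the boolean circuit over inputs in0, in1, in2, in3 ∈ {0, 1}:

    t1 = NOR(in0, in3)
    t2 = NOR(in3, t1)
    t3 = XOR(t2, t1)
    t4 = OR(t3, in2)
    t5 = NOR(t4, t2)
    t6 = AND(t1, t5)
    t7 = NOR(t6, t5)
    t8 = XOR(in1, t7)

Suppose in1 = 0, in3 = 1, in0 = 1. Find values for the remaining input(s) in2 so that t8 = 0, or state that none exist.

t8 = XOR(in1, t7) must be 0, so in1 and t7 are equal.
Check with in1 = 0, in3 = 1, in0 = 1 and in2=0:
t1 = NOR(in0, in3) = NOR(1, 1) = 0
t2 = NOR(in3, t1) = NOR(1, 0) = 0
t3 = XOR(t2, t1) = XOR(0, 0) = 0
t4 = OR(t3, in2) = OR(0, 0) = 0
t5 = NOR(t4, t2) = NOR(0, 0) = 1
t6 = AND(t1, t5) = AND(0, 1) = 0
t7 = NOR(t6, t5) = NOR(0, 1) = 0
t8 = XOR(in1, t7) = XOR(0, 0) = 0
So t8 = 0.

in2=0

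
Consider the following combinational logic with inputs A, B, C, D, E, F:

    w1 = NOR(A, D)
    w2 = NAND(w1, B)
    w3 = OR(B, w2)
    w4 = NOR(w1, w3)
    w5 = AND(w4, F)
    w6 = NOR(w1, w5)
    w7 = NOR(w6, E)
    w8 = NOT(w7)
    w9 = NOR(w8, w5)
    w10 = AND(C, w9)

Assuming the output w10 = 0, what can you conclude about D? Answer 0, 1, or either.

Both values of D occur among assignments with w10 = 0:
  D=0: A=0, B=0, C=0, D=0, E=0, F=0
  D=1: A=0, B=0, C=0, D=1, E=0, F=0

either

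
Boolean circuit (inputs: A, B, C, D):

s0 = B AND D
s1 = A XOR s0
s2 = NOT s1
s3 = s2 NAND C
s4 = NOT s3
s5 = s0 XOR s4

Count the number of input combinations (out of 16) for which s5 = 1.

s5 = s0 XOR s4 must be 1, so s0 and s4 differ.
Enumerating the 16 input combinations, 6 give s5 = 1 and 10 give s5 = 0.

6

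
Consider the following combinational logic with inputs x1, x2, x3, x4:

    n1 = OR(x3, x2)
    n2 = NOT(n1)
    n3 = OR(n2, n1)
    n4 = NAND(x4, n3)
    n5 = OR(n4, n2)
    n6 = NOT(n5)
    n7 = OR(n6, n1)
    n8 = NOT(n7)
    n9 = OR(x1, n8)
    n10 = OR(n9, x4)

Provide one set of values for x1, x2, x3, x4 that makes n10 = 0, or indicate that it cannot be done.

n10 = OR(n9, x4) must be 0, so both n9 = 0 and x4 = 0.
n9 = OR(x1, n8) must be 0, so both x1 = 0 and n8 = 0.
n8 = NOT(n7) must be 0, so n7 = 1.
Check with x1=0, x2=1, x3=1, x4=0:
n1 = OR(x3, x2) = OR(1, 1) = 1
n2 = NOT(n1) = NOT 1 = 0
n3 = OR(n2, n1) = OR(0, 1) = 1
n4 = NAND(x4, n3) = NAND(0, 1) = 1
n5 = OR(n4, n2) = OR(1, 0) = 1
n6 = NOT(n5) = NOT 1 = 0
n7 = OR(n6, n1) = OR(0, 1) = 1
n8 = NOT(n7) = NOT 1 = 0
n9 = OR(x1, n8) = OR(0, 0) = 0
n10 = OR(n9, x4) = OR(0, 0) = 0
So n10 = 0 as required.

x1=0, x2=1, x3=1, x4=0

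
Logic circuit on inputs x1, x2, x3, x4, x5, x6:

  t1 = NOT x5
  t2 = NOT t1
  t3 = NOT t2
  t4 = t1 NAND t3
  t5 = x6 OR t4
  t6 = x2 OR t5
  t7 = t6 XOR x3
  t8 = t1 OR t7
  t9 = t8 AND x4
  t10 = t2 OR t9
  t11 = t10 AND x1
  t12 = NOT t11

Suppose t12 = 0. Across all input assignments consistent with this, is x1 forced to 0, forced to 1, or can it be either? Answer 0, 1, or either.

1

t12 = NOT t11 must be 0, so t11 = 1.
t11 = t10 AND x1 must be 1, so both t10 = 1 and x1 = 1.
t10 = t2 OR t9 must be 1, so at least one of t2, t9 is 1.
Every assignment with t12 = 0 has x1 = 1; there are 24 such assignment(s).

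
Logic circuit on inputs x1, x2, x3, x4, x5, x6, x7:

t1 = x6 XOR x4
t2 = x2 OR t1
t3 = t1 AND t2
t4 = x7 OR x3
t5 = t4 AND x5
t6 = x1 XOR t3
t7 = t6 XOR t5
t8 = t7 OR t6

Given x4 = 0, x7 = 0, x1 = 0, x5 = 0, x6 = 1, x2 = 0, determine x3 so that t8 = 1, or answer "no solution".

Check with x4 = 0, x7 = 0, x1 = 0, x5 = 0, x6 = 1, x2 = 0 and x3=0:
t1 = x6 XOR x4 = 1 XOR 0 = 1
t2 = x2 OR t1 = 0 OR 1 = 1
t3 = t1 AND t2 = 1 AND 1 = 1
t4 = x7 OR x3 = 0 OR 0 = 0
t5 = t4 AND x5 = 0 AND 0 = 0
t6 = x1 XOR t3 = 0 XOR 1 = 1
t7 = t6 XOR t5 = 1 XOR 0 = 1
t8 = t7 OR t6 = 1 OR 1 = 1
So t8 = 1.

x3=0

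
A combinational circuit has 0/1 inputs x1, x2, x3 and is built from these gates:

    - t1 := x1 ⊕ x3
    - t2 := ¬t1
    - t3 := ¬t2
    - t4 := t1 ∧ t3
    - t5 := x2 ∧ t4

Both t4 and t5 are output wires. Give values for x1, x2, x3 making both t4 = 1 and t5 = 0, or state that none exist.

x1=0 x2=0 x3=1

Check with x1=0 x2=0 x3=1:
t1 = x1 ⊕ x3 = 0 ⊕ 1 = 1
t2 = ¬t1 = ¬1 = 0
t3 = ¬t2 = ¬0 = 1
t4 = t1 ∧ t3 = 1 ∧ 1 = 1
t5 = x2 ∧ t4 = 0 ∧ 1 = 0
So t4 = 1 and t5 = 0.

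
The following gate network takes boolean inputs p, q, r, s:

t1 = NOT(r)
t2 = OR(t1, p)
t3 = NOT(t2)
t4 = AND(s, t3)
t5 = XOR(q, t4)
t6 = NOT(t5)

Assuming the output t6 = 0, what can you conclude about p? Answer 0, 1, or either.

either

Both values of p occur among assignments with t6 = 0:
  p=0: p=0, q=0, r=1, s=1
  p=1: p=1, q=1, r=0, s=0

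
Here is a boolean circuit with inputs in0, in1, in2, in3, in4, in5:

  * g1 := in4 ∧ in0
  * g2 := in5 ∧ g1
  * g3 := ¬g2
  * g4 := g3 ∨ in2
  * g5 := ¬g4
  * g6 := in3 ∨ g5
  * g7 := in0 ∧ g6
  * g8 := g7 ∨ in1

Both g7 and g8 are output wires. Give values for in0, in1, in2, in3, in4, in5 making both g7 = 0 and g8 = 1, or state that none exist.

Check with in0=0, in1=1, in2=0, in3=0, in4=0, in5=1:
g1 = in4 ∧ in0 = 0 ∧ 0 = 0
g2 = in5 ∧ g1 = 1 ∧ 0 = 0
g3 = ¬g2 = ¬0 = 1
g4 = g3 ∨ in2 = 1 ∨ 0 = 1
g5 = ¬g4 = ¬1 = 0
g6 = in3 ∨ g5 = 0 ∨ 0 = 0
g7 = in0 ∧ g6 = 0 ∧ 0 = 0
g8 = g7 ∨ in1 = 0 ∨ 1 = 1
So g7 = 0 and g8 = 1.

in0=0, in1=1, in2=0, in3=0, in4=0, in5=1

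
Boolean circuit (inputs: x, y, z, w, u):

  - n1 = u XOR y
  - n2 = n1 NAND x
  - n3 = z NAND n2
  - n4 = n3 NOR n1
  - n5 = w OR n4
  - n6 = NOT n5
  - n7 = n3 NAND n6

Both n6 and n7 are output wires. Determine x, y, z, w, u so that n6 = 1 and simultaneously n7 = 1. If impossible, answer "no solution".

x=0, y=1, z=1, w=0, u=0

Check with x=0, y=1, z=1, w=0, u=0:
n1 = u XOR y = 0 XOR 1 = 1
n2 = n1 NAND x = 1 NAND 0 = 1
n3 = z NAND n2 = 1 NAND 1 = 0
n4 = n3 NOR n1 = 0 NOR 1 = 0
n5 = w OR n4 = 0 OR 0 = 0
n6 = NOT n5 = NOT 0 = 1
n7 = n3 NAND n6 = 0 NAND 1 = 1
So n6 = 1 and n7 = 1.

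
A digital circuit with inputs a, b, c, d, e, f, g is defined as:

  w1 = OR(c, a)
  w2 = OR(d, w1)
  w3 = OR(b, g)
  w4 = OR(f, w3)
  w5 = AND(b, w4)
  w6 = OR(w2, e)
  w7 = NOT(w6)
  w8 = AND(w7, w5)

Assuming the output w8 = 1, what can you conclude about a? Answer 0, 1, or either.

0

w8 = AND(w7, w5) must be 1, so both w7 = 1 and w5 = 1.
w7 = NOT(w6) must be 1, so w6 = 0.
Every assignment with w8 = 1 has a = 0; there are 4 such assignment(s).
  a=0, b=1, c=0, d=0, e=0, f=0, g=0
  a=0, b=1, c=0, d=0, e=0, f=0, g=1
  a=0, b=1, c=0, d=0, e=0, f=1, g=0
  a=0, b=1, c=0, d=0, e=0, f=1, g=1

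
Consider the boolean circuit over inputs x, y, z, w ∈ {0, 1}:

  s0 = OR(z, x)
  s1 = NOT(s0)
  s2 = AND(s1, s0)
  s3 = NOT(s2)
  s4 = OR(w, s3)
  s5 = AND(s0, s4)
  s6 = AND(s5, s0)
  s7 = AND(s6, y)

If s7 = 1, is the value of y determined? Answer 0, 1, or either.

s7 = AND(s6, y) must be 1, so both s6 = 1 and y = 1.
s6 = AND(s5, s0) must be 1, so both s5 = 1 and s0 = 1.
Every assignment with s7 = 1 has y = 1; there are 6 such assignment(s).

1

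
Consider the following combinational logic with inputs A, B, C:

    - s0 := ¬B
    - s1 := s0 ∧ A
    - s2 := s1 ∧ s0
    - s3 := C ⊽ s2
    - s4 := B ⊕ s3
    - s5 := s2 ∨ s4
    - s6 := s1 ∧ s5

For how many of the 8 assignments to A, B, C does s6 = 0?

s6 = s1 ∧ s5 must be 0, so at least one of s1, s5 is 0.
Satisfying assignments:
  A=0, B=0, C=0
  A=0, B=0, C=1
  A=0, B=1, C=0
  A=0, B=1, C=1
  A=1, B=1, C=0
  A=1, B=1, C=1

6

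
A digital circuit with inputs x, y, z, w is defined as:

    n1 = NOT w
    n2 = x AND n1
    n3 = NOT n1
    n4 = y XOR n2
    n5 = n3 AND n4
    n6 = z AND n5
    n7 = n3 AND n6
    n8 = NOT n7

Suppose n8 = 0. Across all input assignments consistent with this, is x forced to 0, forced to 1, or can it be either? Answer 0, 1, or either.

Both values of x occur among assignments with n8 = 0:
  x=0: x=0, y=1, z=1, w=1
  x=1: x=1, y=1, z=1, w=1

either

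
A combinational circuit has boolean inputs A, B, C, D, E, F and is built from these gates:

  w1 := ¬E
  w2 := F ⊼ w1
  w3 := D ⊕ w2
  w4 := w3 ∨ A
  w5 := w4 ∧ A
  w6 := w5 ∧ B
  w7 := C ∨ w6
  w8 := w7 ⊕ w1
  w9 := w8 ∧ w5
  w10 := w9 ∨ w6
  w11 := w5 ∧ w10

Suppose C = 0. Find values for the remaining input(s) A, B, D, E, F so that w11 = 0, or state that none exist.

Check with C = 0 and A=0, B=0, D=1, E=0, F=0:
w1 = ¬E = ¬0 = 1
w2 = F ⊼ w1 = 0 ⊼ 1 = 1
w3 = D ⊕ w2 = 1 ⊕ 1 = 0
w4 = w3 ∨ A = 0 ∨ 0 = 0
w5 = w4 ∧ A = 0 ∧ 0 = 0
w6 = w5 ∧ B = 0 ∧ 0 = 0
w7 = C ∨ w6 = 0 ∨ 0 = 0
w8 = w7 ⊕ w1 = 0 ⊕ 1 = 1
w9 = w8 ∧ w5 = 1 ∧ 0 = 0
w10 = w9 ∨ w6 = 0 ∨ 0 = 0
w11 = w5 ∧ w10 = 0 ∧ 0 = 0
So w11 = 0.

A=0, B=0, D=1, E=0, F=0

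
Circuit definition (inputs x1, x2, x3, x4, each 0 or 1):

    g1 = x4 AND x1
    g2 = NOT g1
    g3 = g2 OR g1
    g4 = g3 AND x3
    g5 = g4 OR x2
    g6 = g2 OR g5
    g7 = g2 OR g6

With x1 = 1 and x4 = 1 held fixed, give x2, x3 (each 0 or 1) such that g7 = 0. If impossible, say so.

g7 = g2 OR g6 must be 0, so both g2 = 0 and g6 = 0.
g2 = NOT g1 must be 0, so g1 = 1.
Check with x1 = 1 and x4 = 1 and x2=0, x3=0:
g1 = x4 AND x1 = 1 AND 1 = 1
g2 = NOT g1 = NOT 1 = 0
g3 = g2 OR g1 = 0 OR 1 = 1
g4 = g3 AND x3 = 1 AND 0 = 0
g5 = g4 OR x2 = 0 OR 0 = 0
g6 = g2 OR g5 = 0 OR 0 = 0
g7 = g2 OR g6 = 0 OR 0 = 0
So g7 = 0.

x2=0, x3=0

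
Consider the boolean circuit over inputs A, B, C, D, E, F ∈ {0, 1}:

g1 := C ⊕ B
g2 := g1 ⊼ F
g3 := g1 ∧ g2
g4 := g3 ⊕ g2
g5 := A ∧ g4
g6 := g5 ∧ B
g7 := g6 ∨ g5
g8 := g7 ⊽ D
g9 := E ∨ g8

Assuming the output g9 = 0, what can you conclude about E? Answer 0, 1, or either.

g9 = E ∨ g8 must be 0, so both E = 0 and g8 = 0.
g8 = g7 ⊽ D must be 0, so at least one of g7, D is 1.
Every assignment with g9 = 0 has E = 0; there are 20 such assignment(s).

0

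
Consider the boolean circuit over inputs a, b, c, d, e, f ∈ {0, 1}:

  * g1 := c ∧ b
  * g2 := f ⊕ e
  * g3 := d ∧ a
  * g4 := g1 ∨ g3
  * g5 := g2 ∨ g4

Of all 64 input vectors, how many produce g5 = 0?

18

g5 = g2 ∨ g4 must be 0, so both g2 = 0 and g4 = 0.
Enumerating the 64 input combinations, 18 give g5 = 0 and 46 give g5 = 1.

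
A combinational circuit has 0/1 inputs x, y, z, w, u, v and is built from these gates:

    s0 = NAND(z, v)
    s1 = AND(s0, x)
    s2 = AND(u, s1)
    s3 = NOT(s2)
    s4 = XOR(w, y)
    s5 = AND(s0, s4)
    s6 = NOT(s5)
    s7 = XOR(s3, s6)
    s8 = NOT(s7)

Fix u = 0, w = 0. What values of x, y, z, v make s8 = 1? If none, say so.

Check with u = 0, w = 0 and x=1, y=0, z=1, v=0:
s0 = NAND(z, v) = NAND(1, 0) = 1
s1 = AND(s0, x) = AND(1, 1) = 1
s2 = AND(u, s1) = AND(0, 1) = 0
s3 = NOT(s2) = NOT 0 = 1
s4 = XOR(w, y) = XOR(0, 0) = 0
s5 = AND(s0, s4) = AND(1, 0) = 0
s6 = NOT(s5) = NOT 0 = 1
s7 = XOR(s3, s6) = XOR(1, 1) = 0
s8 = NOT(s7) = NOT 0 = 1
So s8 = 1.

x=1, y=0, z=1, v=0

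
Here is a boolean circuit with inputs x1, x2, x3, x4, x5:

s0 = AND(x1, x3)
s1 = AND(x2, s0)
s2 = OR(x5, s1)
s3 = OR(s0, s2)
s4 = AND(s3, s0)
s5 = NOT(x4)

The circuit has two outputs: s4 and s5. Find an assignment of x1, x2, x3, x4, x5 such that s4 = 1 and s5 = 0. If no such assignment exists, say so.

x1=1, x2=1, x3=1, x4=1, x5=0

Check with x1=1, x2=1, x3=1, x4=1, x5=0:
s0 = AND(x1, x3) = AND(1, 1) = 1
s1 = AND(x2, s0) = AND(1, 1) = 1
s2 = OR(x5, s1) = OR(0, 1) = 1
s3 = OR(s0, s2) = OR(1, 1) = 1
s4 = AND(s3, s0) = AND(1, 1) = 1
s5 = NOT(x4) = NOT 1 = 0
So s4 = 1 and s5 = 0.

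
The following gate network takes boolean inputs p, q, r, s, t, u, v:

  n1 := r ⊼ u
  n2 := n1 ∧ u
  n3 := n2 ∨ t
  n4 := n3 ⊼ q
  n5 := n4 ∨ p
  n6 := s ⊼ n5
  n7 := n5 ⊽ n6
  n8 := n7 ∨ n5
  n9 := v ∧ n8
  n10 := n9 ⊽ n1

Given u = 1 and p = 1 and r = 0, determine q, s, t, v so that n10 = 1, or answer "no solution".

no solution exists

With u = 1 and p = 1 and r = 0 fixed, none of the 16 settings of q, s, t, v give n10 = 1.
For example, with q=1, s=1, t=0, v=0:
n1 = r ⊼ u = 0 ⊼ 1 = 1
n2 = n1 ∧ u = 1 ∧ 1 = 1
n3 = n2 ∨ t = 1 ∨ 0 = 1
n4 = n3 ⊼ q = 1 ⊼ 1 = 0
n5 = n4 ∨ p = 0 ∨ 1 = 1
n6 = s ⊼ n5 = 1 ⊼ 1 = 0
n7 = n5 ⊽ n6 = 1 ⊽ 0 = 0
n8 = n7 ∨ n5 = 0 ∨ 1 = 1
n9 = v ∧ n8 = 0 ∧ 1 = 0
n10 = n9 ⊽ n1 = 0 ⊽ 1 = 0
giving n10 = 0 ≠ 1.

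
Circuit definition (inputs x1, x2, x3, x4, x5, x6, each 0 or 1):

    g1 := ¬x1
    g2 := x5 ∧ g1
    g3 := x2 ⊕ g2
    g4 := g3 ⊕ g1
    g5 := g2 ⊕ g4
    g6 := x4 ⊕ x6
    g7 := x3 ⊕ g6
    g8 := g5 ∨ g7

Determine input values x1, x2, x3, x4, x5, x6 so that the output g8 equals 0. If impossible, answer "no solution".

g8 = g5 ∨ g7 must be 0, so both g5 = 0 and g7 = 0.
g5 = g2 ⊕ g4 must be 0, so g2 and g4 are equal.
g7 = x3 ⊕ g6 must be 0, so x3 and g6 are equal.
Check with x1=1, x2=0, x3=1, x4=1, x5=0, x6=0:
g1 = ¬x1 = ¬1 = 0
g2 = x5 ∧ g1 = 0 ∧ 0 = 0
g3 = x2 ⊕ g2 = 0 ⊕ 0 = 0
g4 = g3 ⊕ g1 = 0 ⊕ 0 = 0
g5 = g2 ⊕ g4 = 0 ⊕ 0 = 0
g6 = x4 ⊕ x6 = 1 ⊕ 0 = 1
g7 = x3 ⊕ g6 = 1 ⊕ 1 = 0
g8 = g5 ∨ g7 = 0 ∨ 0 = 0
So g8 = 0 as required.

x1=1, x2=0, x3=1, x4=1, x5=0, x6=0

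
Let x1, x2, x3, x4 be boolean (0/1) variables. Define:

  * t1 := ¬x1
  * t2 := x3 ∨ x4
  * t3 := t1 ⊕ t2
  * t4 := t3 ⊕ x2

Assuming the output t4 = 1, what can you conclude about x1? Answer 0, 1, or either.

Both values of x1 occur among assignments with t4 = 1:
  x1=0: x1=0, x2=0, x3=0, x4=0
  x1=1: x1=1, x2=0, x3=0, x4=1

either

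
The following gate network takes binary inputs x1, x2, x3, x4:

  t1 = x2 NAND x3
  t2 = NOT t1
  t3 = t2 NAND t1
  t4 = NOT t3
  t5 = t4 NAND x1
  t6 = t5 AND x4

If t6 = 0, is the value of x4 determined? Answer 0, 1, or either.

0

t6 = t5 AND x4 must be 0, so at least one of t5, x4 is 0.
Every assignment with t6 = 0 has x4 = 0; there are 8 such assignment(s).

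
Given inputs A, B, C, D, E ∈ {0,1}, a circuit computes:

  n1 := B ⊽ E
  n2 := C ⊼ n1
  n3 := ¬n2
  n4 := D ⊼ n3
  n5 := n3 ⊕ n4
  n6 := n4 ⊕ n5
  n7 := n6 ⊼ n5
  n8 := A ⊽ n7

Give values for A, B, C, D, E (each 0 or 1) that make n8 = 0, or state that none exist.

A=0, B=1, C=1, D=0, E=1

n8 = A ⊽ n7 must be 0, so at least one of A, n7 is 1.
Check with A=0, B=1, C=1, D=0, E=1:
n1 = B ⊽ E = 1 ⊽ 1 = 0
n2 = C ⊼ n1 = 1 ⊼ 0 = 1
n3 = ¬n2 = ¬1 = 0
n4 = D ⊼ n3 = 0 ⊼ 0 = 1
n5 = n3 ⊕ n4 = 0 ⊕ 1 = 1
n6 = n4 ⊕ n5 = 1 ⊕ 1 = 0
n7 = n6 ⊼ n5 = 0 ⊼ 1 = 1
n8 = A ⊽ n7 = 0 ⊽ 1 = 0
So n8 = 0 as required.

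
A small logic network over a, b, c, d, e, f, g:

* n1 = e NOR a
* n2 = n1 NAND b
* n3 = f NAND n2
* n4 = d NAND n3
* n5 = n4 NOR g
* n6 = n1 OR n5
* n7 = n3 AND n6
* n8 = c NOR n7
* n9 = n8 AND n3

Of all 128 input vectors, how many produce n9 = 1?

18

n9 = n8 AND n3 must be 1, so both n8 = 1 and n3 = 1.
n8 = c NOR n7 must be 1, so both c = 0 and n7 = 0.
Enumerating the 128 input combinations, 18 give n9 = 1 and 110 give n9 = 0.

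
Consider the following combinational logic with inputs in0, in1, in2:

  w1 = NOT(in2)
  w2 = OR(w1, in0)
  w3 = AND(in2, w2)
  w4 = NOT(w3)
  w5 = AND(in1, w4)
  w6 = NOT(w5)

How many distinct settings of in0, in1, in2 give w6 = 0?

3

w6 = NOT(w5) must be 0, so w5 = 1.
w5 = AND(in1, w4) must be 1, so both in1 = 1 and w4 = 1.
w4 = NOT(w3) must be 1, so w3 = 0.
Satisfying assignments:
  in0=0, in1=1, in2=0
  in0=0, in1=1, in2=1
  in0=1, in1=1, in2=0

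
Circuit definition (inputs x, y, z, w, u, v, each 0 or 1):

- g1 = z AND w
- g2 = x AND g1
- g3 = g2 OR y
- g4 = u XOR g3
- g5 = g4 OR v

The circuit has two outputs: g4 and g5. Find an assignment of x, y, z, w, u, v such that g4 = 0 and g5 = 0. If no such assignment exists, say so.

x=1 y=1 z=1 w=1 u=1 v=0

Check with x=1 y=1 z=1 w=1 u=1 v=0:
g1 = z AND w = 1 AND 1 = 1
g2 = x AND g1 = 1 AND 1 = 1
g3 = g2 OR y = 1 OR 1 = 1
g4 = u XOR g3 = 1 XOR 1 = 0
g5 = g4 OR v = 0 OR 0 = 0
So g4 = 0 and g5 = 0.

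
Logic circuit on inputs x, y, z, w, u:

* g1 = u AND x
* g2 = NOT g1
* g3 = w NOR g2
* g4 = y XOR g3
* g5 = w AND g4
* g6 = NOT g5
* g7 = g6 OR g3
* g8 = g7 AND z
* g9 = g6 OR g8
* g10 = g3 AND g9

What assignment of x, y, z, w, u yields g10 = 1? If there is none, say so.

x=1 y=1 z=0 w=0 u=1

g10 = g3 AND g9 must be 1, so both g3 = 1 and g9 = 1.
Check with x=1 y=1 z=0 w=0 u=1:
g1 = u AND x = 1 AND 1 = 1
g2 = NOT g1 = NOT 1 = 0
g3 = w NOR g2 = 0 NOR 0 = 1
g4 = y XOR g3 = 1 XOR 1 = 0
g5 = w AND g4 = 0 AND 0 = 0
g6 = NOT g5 = NOT 0 = 1
g7 = g6 OR g3 = 1 OR 1 = 1
g8 = g7 AND z = 1 AND 0 = 0
g9 = g6 OR g8 = 1 OR 0 = 1
g10 = g3 AND g9 = 1 AND 1 = 1
So g10 = 1 as required.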